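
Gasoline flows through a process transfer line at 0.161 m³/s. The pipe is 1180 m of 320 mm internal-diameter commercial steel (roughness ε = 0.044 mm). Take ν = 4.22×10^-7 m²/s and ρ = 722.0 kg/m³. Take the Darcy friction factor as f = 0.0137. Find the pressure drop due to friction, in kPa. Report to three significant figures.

Δp ≈ 73.1 kPa

V = 4Q/(πD²) = 4·0.161/(π·0.320²) = 2.002 m/s
h_f = f(L/D)V²/(2g) = 0.01370·(1180/0.320)·2.002²/(2·9.81) = 10.32 m
Δp = ρg·h_f = 722.0·9.81·10.32 = 73.09 kPa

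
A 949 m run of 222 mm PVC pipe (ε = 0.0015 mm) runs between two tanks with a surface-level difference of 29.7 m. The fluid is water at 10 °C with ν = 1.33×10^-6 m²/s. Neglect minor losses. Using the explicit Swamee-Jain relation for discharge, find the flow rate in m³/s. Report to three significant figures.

Swamee-Jain (Type II): Q = -0.965·√(gD⁵h_f/L)·ln[ε/(3.7D) + √(3.17ν²L/(gD³h_f))]
√(gD⁵h_f/L) = √(9.81·0.222⁵·29.7/949) = 0.01287
ε/(3.7D) = 1.83×10^-6; √(3.17ν²L/(gD³h_f)) = 4.09×10^-5
Q = -0.965·0.01287·ln(4.268×10^-5) = 0.1249 m³/s
Check: V = 3.23 m/s, Re = 5.39×10^5, f = 0.01303, h_f = 29.6 m ≈ 29.7 m ✓

Q ≈ 0.125 m³/s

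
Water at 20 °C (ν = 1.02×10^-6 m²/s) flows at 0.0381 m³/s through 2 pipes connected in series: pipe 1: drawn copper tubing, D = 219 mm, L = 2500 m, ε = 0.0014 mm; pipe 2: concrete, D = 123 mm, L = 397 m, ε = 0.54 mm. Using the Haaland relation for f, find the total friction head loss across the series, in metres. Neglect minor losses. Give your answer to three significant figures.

H ≈ 59.0 m

Pipe 1: V = 1.011 m/s, Re = 2.17×10^5, ε/D = 6.39×10^-6, f = 0.01529, h_1 = f(L/D)V²/2g = 9.103 m
Pipe 2: V = 3.206 m/s, Re = 3.87×10^5, ε/D = 0.00439, f = 0.02951, h_2 = f(L/D)V²/2g = 49.91 m
Series → Q common, losses add: H = Σh = 59.01 m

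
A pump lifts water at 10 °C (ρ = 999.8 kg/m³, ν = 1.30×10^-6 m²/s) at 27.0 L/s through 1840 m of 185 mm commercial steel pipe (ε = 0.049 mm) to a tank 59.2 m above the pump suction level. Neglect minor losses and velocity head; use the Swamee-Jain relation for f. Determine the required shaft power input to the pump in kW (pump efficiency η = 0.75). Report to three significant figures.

V = 4Q/(πD²) = 1.004 m/s; Re = 1.43×10^5; ε/D = 2.65×10^-4; f = 0.01834
h_f = f(L/D)V²/2g = 9.380 m
Total head H = z + h_f = 59.2 + 9.380 = 68.58 m
P_hyd = ρgQH = 999.8·9.81·0.0270·68.58 = 18.16 kW
P_shaft = P_hyd/η = 18.16/0.75 = 24.21 kW

P_shaft ≈ 24.2 kW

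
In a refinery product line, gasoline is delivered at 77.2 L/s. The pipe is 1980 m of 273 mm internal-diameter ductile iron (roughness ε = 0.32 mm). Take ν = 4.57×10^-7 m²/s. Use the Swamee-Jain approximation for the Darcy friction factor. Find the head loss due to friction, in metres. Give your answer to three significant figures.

h_f ≈ 13.4 m

V = 4Q/(πD²) = 4·0.0772/(π·0.273²) = 1.319 m/s
Re = VD/ν = 1.319·0.273/4.57×10^-7 = 7.88×10^5 → turbulent
ε/D = 0.32/273 = 0.00117
Swamee-Jain: f = 0.02086
h_f = f(L/D)V²/(2g) = 0.02086·(1980/0.273)·1.319²/(2·9.81) = 13.41 m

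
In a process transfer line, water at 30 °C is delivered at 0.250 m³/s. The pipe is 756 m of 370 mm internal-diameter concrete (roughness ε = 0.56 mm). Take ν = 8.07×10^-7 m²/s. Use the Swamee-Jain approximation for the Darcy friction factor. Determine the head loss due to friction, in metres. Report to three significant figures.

V = 4Q/(πD²) = 4·0.250/(π·0.370²) = 2.325 m/s
Re = VD/ν = 2.325·0.370/8.07×10^-7 = 1.07×10^6 → turbulent
ε/D = 0.56/370 = 0.00151
Swamee-Jain: f = 0.02207
h_f = f(L/D)V²/(2g) = 0.02207·(756/0.370)·2.325²/(2·9.81) = 12.42 m

h_f ≈ 12.4 m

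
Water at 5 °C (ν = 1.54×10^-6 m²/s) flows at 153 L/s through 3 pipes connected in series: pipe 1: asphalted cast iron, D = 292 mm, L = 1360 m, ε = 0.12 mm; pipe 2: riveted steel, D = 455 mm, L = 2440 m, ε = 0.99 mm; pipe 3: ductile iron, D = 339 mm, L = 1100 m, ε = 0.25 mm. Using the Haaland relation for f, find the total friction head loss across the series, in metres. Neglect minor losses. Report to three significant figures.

H ≈ 36.2 m

Pipe 1: V = 2.285 m/s, Re = 4.33×10^5, ε/D = 4.11×10^-4, f = 0.01712, h_1 = f(L/D)V²/2g = 21.21 m
Pipe 2: V = 0.9410 m/s, Re = 2.78×10^5, ε/D = 0.00218, f = 0.02454, h_2 = f(L/D)V²/2g = 5.939 m
Pipe 3: V = 1.695 m/s, Re = 3.73×10^5, ε/D = 7.37×10^-4, f = 0.01914, h_3 = f(L/D)V²/2g = 9.098 m
Series → Q common, losses add: H = Σh = 36.25 m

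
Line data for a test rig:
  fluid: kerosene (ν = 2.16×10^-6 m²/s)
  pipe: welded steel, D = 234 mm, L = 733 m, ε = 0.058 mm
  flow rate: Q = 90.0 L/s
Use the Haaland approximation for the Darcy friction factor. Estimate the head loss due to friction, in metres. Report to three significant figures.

V = 4Q/(πD²) = 4·0.0900/(π·0.234²) = 2.093 m/s
Re = VD/ν = 2.093·0.234/2.16×10^-6 = 2.27×10^5 → turbulent
ε/D = 0.058/234 = 2.48×10^-4
Haaland: f = 0.01693
h_f = f(L/D)V²/(2g) = 0.01693·(733/0.234)·2.093²/(2·9.81) = 11.84 m

h_f ≈ 11.8 m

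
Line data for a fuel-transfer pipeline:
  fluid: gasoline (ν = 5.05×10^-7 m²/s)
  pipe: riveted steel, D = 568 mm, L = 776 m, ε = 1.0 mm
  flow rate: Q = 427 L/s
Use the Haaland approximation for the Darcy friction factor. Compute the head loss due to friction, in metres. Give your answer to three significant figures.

V = 4Q/(πD²) = 4·0.427/(π·0.568²) = 1.685 m/s
Re = VD/ν = 1.685·0.568/5.05×10^-7 = 1.90×10^6 → turbulent
ε/D = 1.0/568 = 0.00176
Haaland: f = 0.02279
h_f = f(L/D)V²/(2g) = 0.02279·(776/0.568)·1.685²/(2·9.81) = 4.506 m

h_f ≈ 4.51 m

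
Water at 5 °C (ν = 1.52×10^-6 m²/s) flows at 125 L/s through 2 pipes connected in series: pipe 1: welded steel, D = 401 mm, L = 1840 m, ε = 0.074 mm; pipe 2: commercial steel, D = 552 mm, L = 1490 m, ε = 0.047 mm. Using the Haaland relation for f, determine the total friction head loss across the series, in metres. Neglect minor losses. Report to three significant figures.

H ≈ 4.32 m

Pipe 1: V = 0.9898 m/s, Re = 2.61×10^5, ε/D = 1.85×10^-4, f = 0.01620, h_1 = f(L/D)V²/2g = 3.712 m
Pipe 2: V = 0.5223 m/s, Re = 1.90×10^5, ε/D = 8.51×10^-5, f = 0.01622, h_2 = f(L/D)V²/2g = 0.6090 m
Series → Q common, losses add: H = Σh = 4.321 m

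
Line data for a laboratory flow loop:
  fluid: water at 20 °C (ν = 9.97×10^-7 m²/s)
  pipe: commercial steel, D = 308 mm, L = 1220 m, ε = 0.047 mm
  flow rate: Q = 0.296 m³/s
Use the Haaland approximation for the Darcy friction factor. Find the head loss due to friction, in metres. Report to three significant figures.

h_f ≈ 44.2 m

V = 4Q/(πD²) = 4·0.296/(π·0.308²) = 3.973 m/s
Re = VD/ν = 3.973·0.308/9.97×10^-7 = 1.23×10^6 → turbulent
ε/D = 0.047/308 = 1.53×10^-4
Haaland: f = 0.01387
h_f = f(L/D)V²/(2g) = 0.01387·(1220/0.308)·3.973²/(2·9.81) = 44.21 m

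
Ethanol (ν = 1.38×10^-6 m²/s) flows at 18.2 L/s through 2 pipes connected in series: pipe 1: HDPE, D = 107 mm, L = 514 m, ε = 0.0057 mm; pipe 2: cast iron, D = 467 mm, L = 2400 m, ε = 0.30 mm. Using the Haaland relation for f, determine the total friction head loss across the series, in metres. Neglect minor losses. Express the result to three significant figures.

H ≈ 16.7 m

Pipe 1: V = 2.024 m/s, Re = 1.57×10^5, ε/D = 5.33×10^-5, f = 0.01656, h_1 = f(L/D)V²/2g = 16.61 m
Pipe 2: V = 0.1063 m/s, Re = 3.60×10^4, ε/D = 6.42×10^-4, f = 0.02399, h_2 = f(L/D)V²/2g = 0.07094 m
Series → Q common, losses add: H = Σh = 16.68 m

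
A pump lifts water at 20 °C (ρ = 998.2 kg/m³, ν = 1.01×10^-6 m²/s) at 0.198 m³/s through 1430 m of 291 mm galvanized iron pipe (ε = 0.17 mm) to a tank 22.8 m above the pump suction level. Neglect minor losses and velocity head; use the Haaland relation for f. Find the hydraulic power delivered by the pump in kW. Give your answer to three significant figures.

P_hyd ≈ 121 kW

V = 4Q/(πD²) = 2.977 m/s; Re = 8.58×10^5; ε/D = 5.84×10^-4; f = 0.01779
h_f = f(L/D)V²/2g = 39.49 m
Total head H = z + h_f = 22.8 + 39.49 = 62.29 m
P_hyd = ρgQH = 998.2·9.81·0.198·62.29 = 120.8 kW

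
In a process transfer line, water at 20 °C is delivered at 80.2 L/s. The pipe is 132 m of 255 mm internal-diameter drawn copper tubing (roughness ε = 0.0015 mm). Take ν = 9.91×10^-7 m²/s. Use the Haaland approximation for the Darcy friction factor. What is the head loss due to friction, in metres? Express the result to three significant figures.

V = 4Q/(πD²) = 4·0.0802/(π·0.255²) = 1.570 m/s
Re = VD/ν = 1.570·0.255/9.91×10^-7 = 4.04×10^5 → turbulent
ε/D = 0.0015/255 = 5.88×10^-6
Haaland: f = 0.01363
h_f = f(L/D)V²/(2g) = 0.01363·(132/0.255)·1.570²/(2·9.81) = 0.8869 m

h_f ≈ 0.887 m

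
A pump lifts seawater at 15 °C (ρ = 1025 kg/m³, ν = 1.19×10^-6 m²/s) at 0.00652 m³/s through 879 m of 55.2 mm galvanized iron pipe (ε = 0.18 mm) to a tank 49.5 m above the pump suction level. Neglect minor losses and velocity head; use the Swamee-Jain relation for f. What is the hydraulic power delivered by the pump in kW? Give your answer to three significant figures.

P_hyd ≈ 14.3 kW

V = 4Q/(πD²) = 2.724 m/s; Re = 1.26×10^5; ε/D = 0.00326; f = 0.02800
h_f = f(L/D)V²/2g = 168.7 m
Total head H = z + h_f = 49.5 + 168.7 = 218.2 m
P_hyd = ρgQH = 1025·9.81·0.00652·218.2 = 14.31 kW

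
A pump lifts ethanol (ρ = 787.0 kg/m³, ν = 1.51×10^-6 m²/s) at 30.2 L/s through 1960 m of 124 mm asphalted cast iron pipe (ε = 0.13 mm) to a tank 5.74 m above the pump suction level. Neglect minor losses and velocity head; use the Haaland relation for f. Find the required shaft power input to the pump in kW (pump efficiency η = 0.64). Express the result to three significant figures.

V = 4Q/(πD²) = 2.501 m/s; Re = 2.05×10^5; ε/D = 0.00105; f = 0.02107
h_f = f(L/D)V²/2g = 106.2 m
Total head H = z + h_f = 5.74 + 106.2 = 111.9 m
P_hyd = ρgQH = 787.0·9.81·0.0302·111.9 = 26.09 kW
P_shaft = P_hyd/η = 26.09/0.64 = 40.77 kW

P_shaft ≈ 40.8 kW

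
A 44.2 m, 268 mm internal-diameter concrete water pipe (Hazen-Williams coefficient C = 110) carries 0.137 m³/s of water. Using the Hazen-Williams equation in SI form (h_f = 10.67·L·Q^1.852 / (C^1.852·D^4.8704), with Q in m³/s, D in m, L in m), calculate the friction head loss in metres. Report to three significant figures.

h_f = 10.67·44.2·0.137^1.852 / (110^1.852·0.268^4.8704) = 1.200 m

h_f ≈ 1.20 m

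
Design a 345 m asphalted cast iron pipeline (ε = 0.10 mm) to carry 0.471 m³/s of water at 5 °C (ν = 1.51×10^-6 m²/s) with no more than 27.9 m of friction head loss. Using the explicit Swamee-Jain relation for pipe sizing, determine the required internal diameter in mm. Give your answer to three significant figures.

D ≈ 329 mm

Swamee-Jain (Type III): D = 0.66·[ε^1.25·(LQ²/(gh_f))^4.75 + ν·Q^9.4·(L/(gh_f))^5.2]^0.04
LQ²/(gh_f) = 0.2796; L/(gh_f) = 1.261
Term 1 = ε^1.25·(…)^4.75 = 2.35×10^-8; Term 2 = ν·Q^9.4·(…)^5.2 = 4.25×10^-9
D = 0.66·(2.35×10^-8 + 4.25×10^-9)^0.04 = 0.3291 m = 329 mm
Check: V = 5.54 m/s, Re = 1.21×10^6, f = 0.01567, h_f = 25.7 m ≈ 27.9 m ✓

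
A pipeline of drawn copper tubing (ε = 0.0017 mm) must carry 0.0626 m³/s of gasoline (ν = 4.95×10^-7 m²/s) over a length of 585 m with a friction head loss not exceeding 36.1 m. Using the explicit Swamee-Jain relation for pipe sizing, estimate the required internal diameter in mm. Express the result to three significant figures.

D ≈ 145 mm

Swamee-Jain (Type III): D = 0.66·[ε^1.25·(LQ²/(gh_f))^4.75 + ν·Q^9.4·(L/(gh_f))^5.2]^0.04
LQ²/(gh_f) = 0.006473; L/(gh_f) = 1.652
Term 1 = ε^1.25·(…)^4.75 = 2.46×10^-18; Term 2 = ν·Q^9.4·(…)^5.2 = 3.28×10^-17
D = 0.66·(2.46×10^-18 + 3.28×10^-17)^0.04 = 0.1450 m = 145 mm
Check: V = 3.79 m/s, Re = 1.11×10^6, f = 0.01171, h_f = 34.6 m ≈ 36.1 m ✓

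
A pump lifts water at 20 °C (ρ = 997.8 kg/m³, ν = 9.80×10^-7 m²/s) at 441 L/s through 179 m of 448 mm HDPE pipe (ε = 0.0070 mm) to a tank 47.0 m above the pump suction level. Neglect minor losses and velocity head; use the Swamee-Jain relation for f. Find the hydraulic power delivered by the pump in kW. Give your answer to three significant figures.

P_hyd ≈ 211 kW

V = 4Q/(πD²) = 2.798 m/s; Re = 1.28×10^6; ε/D = 1.56×10^-5; f = 0.01158
h_f = f(L/D)V²/2g = 1.845 m
Total head H = z + h_f = 47.0 + 1.845 = 48.85 m
P_hyd = ρgQH = 997.8·9.81·0.441·48.85 = 210.8 kW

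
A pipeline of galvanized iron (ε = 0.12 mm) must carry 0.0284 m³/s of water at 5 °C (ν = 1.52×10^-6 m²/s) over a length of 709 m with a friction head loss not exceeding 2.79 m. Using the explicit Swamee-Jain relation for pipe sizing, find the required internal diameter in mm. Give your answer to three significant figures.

Swamee-Jain (Type III): D = 0.66·[ε^1.25·(LQ²/(gh_f))^4.75 + ν·Q^9.4·(L/(gh_f))^5.2]^0.04
LQ²/(gh_f) = 0.02089; L/(gh_f) = 25.90
Term 1 = ε^1.25·(…)^4.75 = 1.32×10^-13; Term 2 = ν·Q^9.4·(…)^5.2 = 9.83×10^-14
D = 0.66·(1.32×10^-13 + 9.83×10^-14)^0.04 = 0.2061 m = 206 mm
Check: V = 0.852 m/s, Re = 1.15×10^5, f = 0.02042, h_f = 2.60 m ≈ 2.79 m ✓

D ≈ 206 mm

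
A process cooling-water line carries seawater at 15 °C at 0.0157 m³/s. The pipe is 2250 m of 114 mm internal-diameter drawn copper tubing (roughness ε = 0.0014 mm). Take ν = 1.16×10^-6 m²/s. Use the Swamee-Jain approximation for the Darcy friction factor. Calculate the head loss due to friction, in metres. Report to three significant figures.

V = 4Q/(πD²) = 4·0.0157/(π·0.114²) = 1.538 m/s
Re = VD/ν = 1.538·0.114/1.16×10^-6 = 1.51×10^5 → turbulent
ε/D = 0.0014/114 = 1.23×10^-5
Swamee-Jain: f = 0.01651
h_f = f(L/D)V²/(2g) = 0.01651·(2250/0.114)·1.538²/(2·9.81) = 39.30 m

h_f ≈ 39.3 m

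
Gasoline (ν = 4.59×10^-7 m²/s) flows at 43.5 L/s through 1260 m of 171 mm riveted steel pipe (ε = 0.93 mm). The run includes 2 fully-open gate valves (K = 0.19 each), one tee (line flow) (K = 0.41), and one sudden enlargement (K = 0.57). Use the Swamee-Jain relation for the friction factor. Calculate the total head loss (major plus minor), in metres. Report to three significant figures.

V = 4Q/(πD²) = 1.894 m/s; V²/2g = 0.1829 m
Re = 7.06×10^5, ε/D = 0.00544 → f = 0.03136 (Swamee-Jain)
Major: h_f = f(L/D)·V²/2g = 0.03136·7368·0.1829 = 42.25 m
Minor: ΣK = 1.36; h_m = ΣK·V²/2g = 0.2487 m
Total H_L = 42.25 + 0.2487 = 42.50 m

H_L ≈ 42.5 m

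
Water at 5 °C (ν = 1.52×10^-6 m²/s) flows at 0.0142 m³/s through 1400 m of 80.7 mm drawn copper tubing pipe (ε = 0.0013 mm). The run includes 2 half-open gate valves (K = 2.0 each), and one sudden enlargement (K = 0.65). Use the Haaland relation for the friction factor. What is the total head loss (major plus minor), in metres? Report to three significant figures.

V = 4Q/(πD²) = 2.776 m/s; V²/2g = 0.3928 m
Re = 1.47×10^5, ε/D = 1.61×10^-5 → f = 0.01654 (Haaland)
Major: h_f = f(L/D)·V²/2g = 0.01654·17348·0.3928 = 112.7 m
Minor: ΣK = 4.65; h_m = ΣK·V²/2g = 1.827 m
Total H_L = 112.7 + 1.827 = 114.6 m

H_L ≈ 115 m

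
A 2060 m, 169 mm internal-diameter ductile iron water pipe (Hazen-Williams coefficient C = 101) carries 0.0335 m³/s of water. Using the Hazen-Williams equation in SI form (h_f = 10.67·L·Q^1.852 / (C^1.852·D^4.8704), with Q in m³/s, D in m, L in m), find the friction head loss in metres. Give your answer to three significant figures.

h_f ≈ 45.6 m

h_f = 10.67·2060·0.0335^1.852 / (101^1.852·0.169^4.8704) = 45.59 m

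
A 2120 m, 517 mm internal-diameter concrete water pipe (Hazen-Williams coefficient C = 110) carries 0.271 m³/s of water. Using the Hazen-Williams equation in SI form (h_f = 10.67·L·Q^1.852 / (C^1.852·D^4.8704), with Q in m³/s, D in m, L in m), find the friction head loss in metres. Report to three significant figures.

h_f = 10.67·2120·0.271^1.852 / (110^1.852·0.517^4.8704) = 8.301 m

h_f ≈ 8.30 m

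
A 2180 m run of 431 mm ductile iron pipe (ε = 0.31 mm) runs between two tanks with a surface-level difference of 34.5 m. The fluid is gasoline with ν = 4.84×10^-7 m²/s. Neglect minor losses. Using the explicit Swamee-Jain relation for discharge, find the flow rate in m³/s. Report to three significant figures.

Swamee-Jain (Type II): Q = -0.965·√(gD⁵h_f/L)·ln[ε/(3.7D) + √(3.17ν²L/(gD³h_f))]
√(gD⁵h_f/L) = √(9.81·0.431⁵·34.5/2180) = 0.04805
ε/(3.7D) = 1.94×10^-4; √(3.17ν²L/(gD³h_f)) = 7.73×10^-6
Q = -0.965·0.04805·ln(2.021×10^-4) = 0.3945 m³/s
Check: V = 2.70 m/s, Re = 2.41×10^6, f = 0.01837, h_f = 34.6 m ≈ 34.5 m ✓

Q ≈ 0.394 m³/s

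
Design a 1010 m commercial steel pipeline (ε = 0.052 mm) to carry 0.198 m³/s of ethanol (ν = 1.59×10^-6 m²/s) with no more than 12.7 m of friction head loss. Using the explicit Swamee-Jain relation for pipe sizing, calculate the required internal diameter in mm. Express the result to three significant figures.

D ≈ 334 mm

Swamee-Jain (Type III): D = 0.66·[ε^1.25·(LQ²/(gh_f))^4.75 + ν·Q^9.4·(L/(gh_f))^5.2]^0.04
LQ²/(gh_f) = 0.3178; L/(gh_f) = 8.107
Term 1 = ε^1.25·(…)^4.75 = 1.91×10^-8; Term 2 = ν·Q^9.4·(…)^5.2 = 2.07×10^-8
D = 0.66·(1.91×10^-8 + 2.07×10^-8)^0.04 = 0.3338 m = 334 mm
Check: V = 2.26 m/s, Re = 4.75×10^5, f = 0.01515, h_f = 12.0 m ≈ 12.7 m ✓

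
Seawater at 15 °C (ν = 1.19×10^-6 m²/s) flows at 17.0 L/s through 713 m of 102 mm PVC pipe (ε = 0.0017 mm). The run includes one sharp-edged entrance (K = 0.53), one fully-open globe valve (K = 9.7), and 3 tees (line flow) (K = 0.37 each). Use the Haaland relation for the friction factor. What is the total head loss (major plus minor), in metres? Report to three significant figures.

V = 4Q/(πD²) = 2.080 m/s; V²/2g = 0.2206 m
Re = 1.78×10^5, ε/D = 1.67×10^-5 → f = 0.01595 (Haaland)
Major: h_f = f(L/D)·V²/2g = 0.01595·6990·0.2206 = 24.59 m
Minor: ΣK = 11.3; h_m = ΣK·V²/2g = 2.502 m
Total H_L = 24.59 + 2.502 = 27.09 m

H_L ≈ 27.1 m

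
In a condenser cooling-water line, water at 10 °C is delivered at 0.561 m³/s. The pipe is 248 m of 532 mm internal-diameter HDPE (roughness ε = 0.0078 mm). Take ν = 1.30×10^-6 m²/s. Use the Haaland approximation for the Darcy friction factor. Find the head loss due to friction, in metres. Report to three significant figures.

h_f ≈ 1.79 m

V = 4Q/(πD²) = 4·0.561/(π·0.532²) = 2.524 m/s
Re = VD/ν = 2.524·0.532/1.30×10^-6 = 1.03×10^6 → turbulent
ε/D = 0.0078/532 = 1.47×10^-5
Haaland: f = 0.01180
h_f = f(L/D)V²/(2g) = 0.01180·(248/0.532)·2.524²/(2·9.81) = 1.786 m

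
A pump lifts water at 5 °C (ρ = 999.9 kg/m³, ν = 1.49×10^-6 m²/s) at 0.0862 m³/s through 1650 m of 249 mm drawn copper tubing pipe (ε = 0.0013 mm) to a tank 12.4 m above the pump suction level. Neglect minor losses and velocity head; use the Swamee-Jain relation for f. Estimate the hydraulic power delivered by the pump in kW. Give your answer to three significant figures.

V = 4Q/(πD²) = 1.770 m/s; Re = 2.96×10^5; ε/D = 5.22×10^-6; f = 0.01447
h_f = f(L/D)V²/2g = 15.32 m
Total head H = z + h_f = 12.4 + 15.32 = 27.72 m
P_hyd = ρgQH = 999.9·9.81·0.0862·27.72 = 23.44 kW

P_hyd ≈ 23.4 kW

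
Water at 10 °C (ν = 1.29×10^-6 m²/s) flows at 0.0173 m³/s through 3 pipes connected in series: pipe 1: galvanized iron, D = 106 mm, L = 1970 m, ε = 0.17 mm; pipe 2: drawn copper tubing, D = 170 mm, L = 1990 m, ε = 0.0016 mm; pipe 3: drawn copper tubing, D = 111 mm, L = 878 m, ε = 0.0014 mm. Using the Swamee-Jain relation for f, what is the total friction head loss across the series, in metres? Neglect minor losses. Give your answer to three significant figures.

Pipe 1: V = 1.960 m/s, Re = 1.61×10^5, ε/D = 0.00160, f = 0.02355, h_1 = f(L/D)V²/2g = 85.72 m
Pipe 2: V = 0.7622 m/s, Re = 1.00×10^5, ε/D = 9.41×10^-6, f = 0.01790, h_2 = f(L/D)V²/2g = 6.205 m
Pipe 3: V = 1.788 m/s, Re = 1.54×10^5, ε/D = 1.26×10^-5, f = 0.01646, h_3 = f(L/D)V²/2g = 21.21 m
Series → Q common, losses add: H = Σh = 113.1 m

H ≈ 113 m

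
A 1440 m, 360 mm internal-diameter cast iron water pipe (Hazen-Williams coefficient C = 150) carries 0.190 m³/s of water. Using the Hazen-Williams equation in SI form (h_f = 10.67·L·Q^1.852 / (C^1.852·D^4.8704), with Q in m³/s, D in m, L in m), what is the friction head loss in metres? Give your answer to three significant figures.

h_f ≈ 9.59 m

h_f = 10.67·1440·0.190^1.852 / (150^1.852·0.360^4.8704) = 9.586 m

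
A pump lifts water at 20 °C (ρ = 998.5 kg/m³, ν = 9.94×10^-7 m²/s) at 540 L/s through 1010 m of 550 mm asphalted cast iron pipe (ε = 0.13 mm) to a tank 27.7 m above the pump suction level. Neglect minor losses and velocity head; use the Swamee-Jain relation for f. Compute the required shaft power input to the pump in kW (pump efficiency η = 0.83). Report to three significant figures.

P_shaft ≈ 223 kW

V = 4Q/(πD²) = 2.273 m/s; Re = 1.26×10^6; ε/D = 2.36×10^-4; f = 0.01499
h_f = f(L/D)V²/2g = 7.249 m
Total head H = z + h_f = 27.7 + 7.249 = 34.95 m
P_hyd = ρgQH = 998.5·9.81·0.540·34.95 = 184.9 kW
P_shaft = P_hyd/η = 184.9/0.83 = 222.7 kW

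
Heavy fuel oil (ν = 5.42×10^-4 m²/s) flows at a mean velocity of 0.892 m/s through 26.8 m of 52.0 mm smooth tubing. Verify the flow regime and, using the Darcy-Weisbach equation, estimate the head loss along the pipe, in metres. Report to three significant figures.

Re = VD/ν = 0.892·0.05200/5.42×10^-4 = 85.6 → laminar (Re < 2300)
f = 64/Re = 0.7478
h_f = f(L/D)V²/(2g) = 0.7478·(26.8/0.05200)·0.892²/(2·9.81) = 15.63 m

h_f ≈ 15.6 m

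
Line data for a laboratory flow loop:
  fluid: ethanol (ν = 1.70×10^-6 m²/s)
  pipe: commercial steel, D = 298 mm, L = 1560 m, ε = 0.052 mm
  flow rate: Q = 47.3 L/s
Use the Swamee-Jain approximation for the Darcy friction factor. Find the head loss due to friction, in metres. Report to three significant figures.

V = 4Q/(πD²) = 4·0.0473/(π·0.298²) = 0.6782 m/s
Re = VD/ν = 0.6782·0.298/1.70×10^-6 = 1.19×10^5 → turbulent
ε/D = 0.052/298 = 1.74×10^-4
Swamee-Jain: f = 0.01833
h_f = f(L/D)V²/(2g) = 0.01833·(1560/0.298)·0.6782²/(2·9.81) = 2.249 m

h_f ≈ 2.25 m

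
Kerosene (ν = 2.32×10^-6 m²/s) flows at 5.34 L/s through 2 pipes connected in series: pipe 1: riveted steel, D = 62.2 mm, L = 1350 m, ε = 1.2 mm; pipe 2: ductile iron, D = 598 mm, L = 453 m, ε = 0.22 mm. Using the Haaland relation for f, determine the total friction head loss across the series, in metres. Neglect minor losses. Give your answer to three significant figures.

Pipe 1: V = 1.757 m/s, Re = 4.71×10^4, ε/D = 0.0193, f = 0.04888, h_1 = f(L/D)V²/2g = 167.0 m
Pipe 2: V = 0.01901 m/s, Re = 4900, ε/D = 3.68×10^-4, f = 0.03826, h_2 = f(L/D)V²/2g = 5.339×10^-4 m
Series → Q common, losses add: H = Σh = 167.0 m

H ≈ 167 m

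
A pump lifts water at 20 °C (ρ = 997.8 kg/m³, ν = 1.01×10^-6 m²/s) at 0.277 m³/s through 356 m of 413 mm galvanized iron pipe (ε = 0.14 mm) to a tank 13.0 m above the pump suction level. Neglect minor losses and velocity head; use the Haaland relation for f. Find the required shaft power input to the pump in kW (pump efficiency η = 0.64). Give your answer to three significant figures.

P_shaft ≈ 67.8 kW

V = 4Q/(πD²) = 2.068 m/s; Re = 8.46×10^5; ε/D = 3.39×10^-4; f = 0.01604
h_f = f(L/D)V²/2g = 3.014 m
Total head H = z + h_f = 13.0 + 3.014 = 16.01 m
P_hyd = ρgQH = 997.8·9.81·0.277·16.01 = 43.42 kW
P_shaft = P_hyd/η = 43.42/0.64 = 67.84 kW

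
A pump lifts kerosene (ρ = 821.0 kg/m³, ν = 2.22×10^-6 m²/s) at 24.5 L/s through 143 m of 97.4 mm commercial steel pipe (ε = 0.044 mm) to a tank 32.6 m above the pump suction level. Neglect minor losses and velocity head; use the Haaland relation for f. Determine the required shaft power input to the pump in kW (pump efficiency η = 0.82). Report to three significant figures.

V = 4Q/(πD²) = 3.288 m/s; Re = 1.44×10^5; ε/D = 4.52×10^-4; f = 0.01900
h_f = f(L/D)V²/2g = 15.37 m
Total head H = z + h_f = 32.6 + 15.37 = 47.97 m
P_hyd = ρgQH = 821.0·9.81·0.0245·47.97 = 9.465 kW
P_shaft = P_hyd/η = 9.465/0.82 = 11.54 kW

P_shaft ≈ 11.5 kW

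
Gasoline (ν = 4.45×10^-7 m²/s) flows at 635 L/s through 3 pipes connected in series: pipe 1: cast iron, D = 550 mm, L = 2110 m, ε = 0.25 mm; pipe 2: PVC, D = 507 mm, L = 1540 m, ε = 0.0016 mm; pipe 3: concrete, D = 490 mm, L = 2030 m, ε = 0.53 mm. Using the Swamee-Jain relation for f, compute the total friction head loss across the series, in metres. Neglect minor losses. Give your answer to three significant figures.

H ≈ 86.1 m

Pipe 1: V = 2.673 m/s, Re = 3.30×10^6, ε/D = 4.55×10^-4, f = 0.01657, h_1 = f(L/D)V²/2g = 23.15 m
Pipe 2: V = 3.145 m/s, Re = 3.58×10^6, ε/D = 3.16×10^-6, f = 0.009643, h_2 = f(L/D)V²/2g = 14.77 m
Pipe 3: V = 3.367 m/s, Re = 3.71×10^6, ε/D = 0.00108, f = 0.02013, h_3 = f(L/D)V²/2g = 48.21 m
Series → Q common, losses add: H = Σh = 86.13 m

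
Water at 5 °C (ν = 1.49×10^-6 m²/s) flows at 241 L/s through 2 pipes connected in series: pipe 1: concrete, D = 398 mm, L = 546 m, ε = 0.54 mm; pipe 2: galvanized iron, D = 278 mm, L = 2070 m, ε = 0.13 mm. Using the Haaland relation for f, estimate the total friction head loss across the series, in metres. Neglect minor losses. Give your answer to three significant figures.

Pipe 1: V = 1.937 m/s, Re = 5.17×10^5, ε/D = 0.00136, f = 0.02163, h_1 = f(L/D)V²/2g = 5.675 m
Pipe 2: V = 3.970 m/s, Re = 7.41×10^5, ε/D = 4.68×10^-4, f = 0.01710, h_2 = f(L/D)V²/2g = 102.3 m
Series → Q common, losses add: H = Σh = 108.0 m

H ≈ 108 m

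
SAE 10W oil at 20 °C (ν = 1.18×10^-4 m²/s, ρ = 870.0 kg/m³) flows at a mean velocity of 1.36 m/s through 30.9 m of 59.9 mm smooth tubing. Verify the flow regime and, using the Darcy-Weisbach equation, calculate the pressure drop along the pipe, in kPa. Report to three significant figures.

Re = VD/ν = 1.36·0.05990/1.18×10^-4 = 690 → laminar (Re < 2300)
f = 64/Re = 0.09270
h_f = f(L/D)V²/(2g) = 0.09270·(30.9/0.05990)·1.36²/(2·9.81) = 4.508 m
Δp = ρg·h_f = 870.0·9.81·4.508 = 38.48 kPa

Δp ≈ 38.5 kPa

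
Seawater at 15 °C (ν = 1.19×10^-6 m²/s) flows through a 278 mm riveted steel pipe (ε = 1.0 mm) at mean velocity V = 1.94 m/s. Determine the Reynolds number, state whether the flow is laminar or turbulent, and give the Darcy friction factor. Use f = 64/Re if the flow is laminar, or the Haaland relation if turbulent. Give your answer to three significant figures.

Re = VD/ν = 1.940·0.278/1.19×10^-6 = 4.53×10^5
Re > 4000 → turbulent; ε/D = 0.00360
Haaland: f = 0.02785

Re ≈ 4.53×10^5; turbulent; f ≈ 0.0278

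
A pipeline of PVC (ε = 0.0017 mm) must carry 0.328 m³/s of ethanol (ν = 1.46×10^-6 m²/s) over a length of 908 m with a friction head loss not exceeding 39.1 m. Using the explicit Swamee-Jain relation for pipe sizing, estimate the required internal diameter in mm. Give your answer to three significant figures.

Swamee-Jain (Type III): D = 0.66·[ε^1.25·(LQ²/(gh_f))^4.75 + ν·Q^9.4·(L/(gh_f))^5.2]^0.04
LQ²/(gh_f) = 0.2547; L/(gh_f) = 2.367
Term 1 = ε^1.25·(…)^4.75 = 9.26×10^-11; Term 2 = ν·Q^9.4·(…)^5.2 = 3.63×10^-9
D = 0.66·(9.26×10^-11 + 3.63×10^-9)^0.04 = 0.3036 m = 304 mm
Check: V = 4.53 m/s, Re = 9.42×10^5, f = 0.01186, h_f = 37.1 m ≈ 39.1 m ✓

D ≈ 304 mm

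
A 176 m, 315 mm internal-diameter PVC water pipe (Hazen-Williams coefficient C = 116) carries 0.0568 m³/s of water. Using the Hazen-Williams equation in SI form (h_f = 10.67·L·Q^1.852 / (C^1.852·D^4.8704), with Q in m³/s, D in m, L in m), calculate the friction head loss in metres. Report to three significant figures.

h_f = 10.67·176·0.0568^1.852 / (116^1.852·0.315^4.8704) = 0.3862 m

h_f ≈ 0.386 m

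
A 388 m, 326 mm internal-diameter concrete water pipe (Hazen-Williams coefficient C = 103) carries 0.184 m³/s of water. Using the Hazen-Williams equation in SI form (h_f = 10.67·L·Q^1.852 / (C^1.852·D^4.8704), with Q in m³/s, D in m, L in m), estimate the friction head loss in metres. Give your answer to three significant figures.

h_f ≈ 7.92 m

h_f = 10.67·388·0.184^1.852 / (103^1.852·0.326^4.8704) = 7.916 m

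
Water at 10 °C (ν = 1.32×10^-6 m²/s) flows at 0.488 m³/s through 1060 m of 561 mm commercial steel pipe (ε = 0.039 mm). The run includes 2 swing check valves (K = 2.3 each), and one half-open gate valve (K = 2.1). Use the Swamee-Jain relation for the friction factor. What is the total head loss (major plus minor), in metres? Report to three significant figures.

V = 4Q/(πD²) = 1.974 m/s; V²/2g = 0.1987 m
Re = 8.39×10^5, ε/D = 6.95×10^-5 → f = 0.01326 (Swamee-Jain)
Major: h_f = f(L/D)·V²/2g = 0.01326·1889·0.1987 = 4.979 m
Minor: ΣK = 6.70; h_m = ΣK·V²/2g = 1.331 m
Total H_L = 4.979 + 1.331 = 6.310 m

H_L ≈ 6.31 m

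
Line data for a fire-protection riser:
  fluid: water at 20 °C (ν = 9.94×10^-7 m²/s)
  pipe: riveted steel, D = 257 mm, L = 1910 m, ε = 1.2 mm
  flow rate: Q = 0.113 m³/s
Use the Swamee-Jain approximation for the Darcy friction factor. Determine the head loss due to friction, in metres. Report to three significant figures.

V = 4Q/(πD²) = 4·0.113/(π·0.257²) = 2.178 m/s
Re = VD/ν = 2.178·0.257/9.94×10^-7 = 5.63×10^5 → turbulent
ε/D = 1.2/257 = 0.00467
Swamee-Jain: f = 0.03002
h_f = f(L/D)V²/(2g) = 0.03002·(1910/0.257)·2.178²/(2·9.81) = 53.95 m

h_f ≈ 54.0 m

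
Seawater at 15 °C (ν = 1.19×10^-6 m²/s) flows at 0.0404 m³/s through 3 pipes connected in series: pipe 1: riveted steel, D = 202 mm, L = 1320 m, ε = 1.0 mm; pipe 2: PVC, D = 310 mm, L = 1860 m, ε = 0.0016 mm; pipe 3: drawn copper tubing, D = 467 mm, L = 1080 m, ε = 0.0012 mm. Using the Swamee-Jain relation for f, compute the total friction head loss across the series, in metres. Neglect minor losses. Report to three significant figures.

H ≈ 17.9 m

Pipe 1: V = 1.261 m/s, Re = 2.14×10^5, ε/D = 0.00495, f = 0.03089, h_1 = f(L/D)V²/2g = 16.35 m
Pipe 2: V = 0.5353 m/s, Re = 1.39×10^5, ε/D = 5.16×10^-6, f = 0.01672, h_2 = f(L/D)V²/2g = 1.465 m
Pipe 3: V = 0.2359 m/s, Re = 9.26×10^4, ε/D = 2.57×10^-6, f = 0.01817, h_3 = f(L/D)V²/2g = 0.1191 m
Series → Q common, losses add: H = Σh = 17.93 m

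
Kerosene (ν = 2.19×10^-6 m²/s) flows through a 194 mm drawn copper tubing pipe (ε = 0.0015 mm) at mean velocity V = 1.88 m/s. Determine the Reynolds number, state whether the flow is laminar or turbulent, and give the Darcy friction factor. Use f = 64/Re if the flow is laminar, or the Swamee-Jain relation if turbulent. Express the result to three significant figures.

Re = VD/ν = 1.880·0.194/2.19×10^-6 = 1.67×10^5
Re > 4000 → turbulent; ε/D = 7.73×10^-6
Swamee-Jain: f = 0.01617

Re ≈ 1.67×10^5; turbulent; f ≈ 0.0162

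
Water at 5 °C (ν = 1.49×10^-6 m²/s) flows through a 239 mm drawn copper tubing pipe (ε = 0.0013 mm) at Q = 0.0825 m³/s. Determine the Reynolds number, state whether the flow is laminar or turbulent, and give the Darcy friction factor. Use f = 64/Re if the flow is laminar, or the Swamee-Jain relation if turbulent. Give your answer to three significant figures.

Re ≈ 2.95×10^5; turbulent; f ≈ 0.0145

V = 4Q/(πD²) = 1.839 m/s
Re = VD/ν = 1.839·0.239/1.49×10^-6 = 2.95×10^5
Re > 4000 → turbulent; ε/D = 5.44×10^-6
Swamee-Jain: f = 0.01448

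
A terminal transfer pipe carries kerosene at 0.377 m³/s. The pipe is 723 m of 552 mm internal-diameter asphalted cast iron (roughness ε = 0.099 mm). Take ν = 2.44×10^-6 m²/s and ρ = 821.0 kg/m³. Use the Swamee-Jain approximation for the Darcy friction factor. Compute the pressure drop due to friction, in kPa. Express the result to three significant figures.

V = 4Q/(πD²) = 4·0.377/(π·0.552²) = 1.575 m/s
Re = VD/ν = 1.575·0.552/2.44×10^-6 = 3.56×10^5 → turbulent
ε/D = 0.099/552 = 1.79×10^-4
Swamee-Jain: f = 0.01583
h_f = f(L/D)V²/(2g) = 0.01583·(723/0.552)·1.575²/(2·9.81) = 2.623 m
Δp = ρg·h_f = 821.0·9.81·2.623 = 21.13 kPa

Δp ≈ 21.1 kPa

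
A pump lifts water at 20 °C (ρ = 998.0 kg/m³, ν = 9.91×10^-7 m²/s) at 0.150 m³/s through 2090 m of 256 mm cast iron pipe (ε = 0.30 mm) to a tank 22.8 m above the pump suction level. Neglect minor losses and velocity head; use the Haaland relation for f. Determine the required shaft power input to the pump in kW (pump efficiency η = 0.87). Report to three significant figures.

V = 4Q/(πD²) = 2.914 m/s; Re = 7.53×10^5; ε/D = 0.00117; f = 0.02077
h_f = f(L/D)V²/2g = 73.40 m
Total head H = z + h_f = 22.8 + 73.40 = 96.20 m
P_hyd = ρgQH = 998.0·9.81·0.150·96.20 = 141.3 kW
P_shaft = P_hyd/η = 141.3/0.87 = 162.4 kW

P_shaft ≈ 162 kW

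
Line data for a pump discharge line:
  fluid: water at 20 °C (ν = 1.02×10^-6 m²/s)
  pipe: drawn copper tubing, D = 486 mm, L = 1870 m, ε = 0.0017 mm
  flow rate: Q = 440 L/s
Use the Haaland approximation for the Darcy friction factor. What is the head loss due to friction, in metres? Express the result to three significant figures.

V = 4Q/(πD²) = 4·0.440/(π·0.486²) = 2.372 m/s
Re = VD/ν = 2.372·0.486/1.02×10^-6 = 1.13×10^6 → turbulent
ε/D = 0.0017/486 = 3.50×10^-6
Haaland: f = 0.01141
h_f = f(L/D)V²/(2g) = 0.01141·(1870/0.486)·2.372²/(2·9.81) = 12.59 m

h_f ≈ 12.6 m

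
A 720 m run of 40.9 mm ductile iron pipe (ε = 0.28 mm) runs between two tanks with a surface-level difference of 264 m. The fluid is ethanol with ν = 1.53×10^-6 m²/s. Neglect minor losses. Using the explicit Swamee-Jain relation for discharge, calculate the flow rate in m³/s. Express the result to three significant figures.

Q ≈ 0.00384 m³/s

Swamee-Jain (Type II): Q = -0.965·√(gD⁵h_f/L)·ln[ε/(3.7D) + √(3.17ν²L/(gD³h_f))]
√(gD⁵h_f/L) = √(9.81·0.0409⁵·264/720) = 6.416×10^-4
ε/(3.7D) = 0.00185; √(3.17ν²L/(gD³h_f)) = 1.74×10^-4
Q = -0.965·6.416×10^-4·ln(0.002024) = 0.003841 m³/s
Check: V = 2.92 m/s, Re = 7.81×10^4, f = 0.03474, h_f = 266 m ≈ 264 m ✓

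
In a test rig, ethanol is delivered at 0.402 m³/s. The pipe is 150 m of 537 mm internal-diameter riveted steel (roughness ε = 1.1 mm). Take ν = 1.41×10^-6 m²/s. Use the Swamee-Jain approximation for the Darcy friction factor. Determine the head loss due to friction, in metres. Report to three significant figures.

h_f ≈ 1.07 m

V = 4Q/(πD²) = 4·0.402/(π·0.537²) = 1.775 m/s
Re = VD/ν = 1.775·0.537/1.41×10^-6 = 6.76×10^5 → turbulent
ε/D = 1.1/537 = 0.00205
Swamee-Jain: f = 0.02393
h_f = f(L/D)V²/(2g) = 0.02393·(150/0.537)·1.775²/(2·9.81) = 1.073 m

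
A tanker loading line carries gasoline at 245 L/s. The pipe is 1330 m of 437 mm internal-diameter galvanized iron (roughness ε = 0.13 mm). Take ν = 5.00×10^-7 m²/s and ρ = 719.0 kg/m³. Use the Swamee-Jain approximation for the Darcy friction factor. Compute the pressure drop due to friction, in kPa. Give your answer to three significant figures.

V = 4Q/(πD²) = 4·0.245/(π·0.437²) = 1.633 m/s
Re = VD/ν = 1.633·0.437/5.00×10^-7 = 1.43×10^6 → turbulent
ε/D = 0.13/437 = 2.97×10^-4
Swamee-Jain: f = 0.01552
h_f = f(L/D)V²/(2g) = 0.01552·(1330/0.437)·1.633²/(2·9.81) = 6.424 m
Δp = ρg·h_f = 719.0·9.81·6.424 = 45.31 kPa

Δp ≈ 45.3 kPa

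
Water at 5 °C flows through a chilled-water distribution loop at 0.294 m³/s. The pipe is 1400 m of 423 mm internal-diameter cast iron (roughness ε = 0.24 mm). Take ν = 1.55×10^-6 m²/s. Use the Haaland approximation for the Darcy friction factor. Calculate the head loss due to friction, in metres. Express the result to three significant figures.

V = 4Q/(πD²) = 4·0.294/(π·0.423²) = 2.092 m/s
Re = VD/ν = 2.092·0.423/1.55×10^-6 = 5.71×10^5 → turbulent
ε/D = 0.24/423 = 5.67×10^-4
Haaland: f = 0.01790
h_f = f(L/D)V²/(2g) = 0.01790·(1400/0.423)·2.092²/(2·9.81) = 13.22 m

h_f ≈ 13.2 m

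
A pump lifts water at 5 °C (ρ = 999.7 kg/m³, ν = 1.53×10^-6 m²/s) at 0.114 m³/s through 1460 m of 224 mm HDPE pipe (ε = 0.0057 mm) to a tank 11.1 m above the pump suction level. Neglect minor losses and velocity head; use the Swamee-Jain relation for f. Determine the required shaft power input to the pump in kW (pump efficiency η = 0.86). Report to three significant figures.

P_shaft ≈ 64.5 kW

V = 4Q/(πD²) = 2.893 m/s; Re = 4.24×10^5; ε/D = 2.54×10^-5; f = 0.01385
h_f = f(L/D)V²/2g = 38.50 m
Total head H = z + h_f = 11.1 + 38.50 = 49.60 m
P_hyd = ρgQH = 999.7·9.81·0.114·49.60 = 55.45 kW
P_shaft = P_hyd/η = 55.45/0.86 = 64.48 kW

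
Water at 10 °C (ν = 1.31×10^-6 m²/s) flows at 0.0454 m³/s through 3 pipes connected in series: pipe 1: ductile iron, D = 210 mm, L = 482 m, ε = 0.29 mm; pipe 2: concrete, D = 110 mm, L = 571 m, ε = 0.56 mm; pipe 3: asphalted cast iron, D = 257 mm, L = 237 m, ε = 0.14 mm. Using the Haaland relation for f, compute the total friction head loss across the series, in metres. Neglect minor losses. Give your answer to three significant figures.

H ≈ 191 m

Pipe 1: V = 1.311 m/s, Re = 2.10×10^5, ε/D = 0.00138, f = 0.02227, h_1 = f(L/D)V²/2g = 4.477 m
Pipe 2: V = 4.777 m/s, Re = 4.01×10^5, ε/D = 0.00509, f = 0.03081, h_2 = f(L/D)V²/2g = 186.0 m
Pipe 3: V = 0.8752 m/s, Re = 1.72×10^5, ε/D = 5.45×10^-4, f = 0.01912, h_3 = f(L/D)V²/2g = 0.6883 m
Series → Q common, losses add: H = Σh = 191.2 m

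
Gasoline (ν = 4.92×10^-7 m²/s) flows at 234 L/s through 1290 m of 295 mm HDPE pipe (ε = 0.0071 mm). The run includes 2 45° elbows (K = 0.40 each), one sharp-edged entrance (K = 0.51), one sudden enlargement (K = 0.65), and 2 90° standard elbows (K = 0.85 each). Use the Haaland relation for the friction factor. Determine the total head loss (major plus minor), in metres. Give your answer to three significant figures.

V = 4Q/(πD²) = 3.424 m/s; V²/2g = 0.5974 m
Re = 2.05×10^6, ε/D = 2.41×10^-5 → f = 0.01102 (Haaland)
Major: h_f = f(L/D)·V²/2g = 0.01102·4373·0.5974 = 28.79 m
Minor: ΣK = 3.66; h_m = ΣK·V²/2g = 2.186 m
Total H_L = 28.79 + 2.186 = 30.98 m

H_L ≈ 31.0 m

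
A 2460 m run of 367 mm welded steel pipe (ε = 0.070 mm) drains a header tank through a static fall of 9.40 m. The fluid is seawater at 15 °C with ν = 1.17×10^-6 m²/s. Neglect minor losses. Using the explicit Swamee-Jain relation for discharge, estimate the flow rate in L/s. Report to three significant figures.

Q ≈ 140 L/s

Swamee-Jain (Type II): Q = -0.965·√(gD⁵h_f/L)·ln[ε/(3.7D) + √(3.17ν²L/(gD³h_f))]
√(gD⁵h_f/L) = √(9.81·0.367⁵·9.40/2460) = 0.01580
ε/(3.7D) = 5.16×10^-5; √(3.17ν²L/(gD³h_f)) = 4.84×10^-5
Q = -0.965·0.01580·ln(9.994×10^-5) = 0.1404 m³/s
Check: V = 1.33 m/s, Re = 4.16×10^5, f = 0.01569, h_f = 9.44 m ≈ 9.40 m ✓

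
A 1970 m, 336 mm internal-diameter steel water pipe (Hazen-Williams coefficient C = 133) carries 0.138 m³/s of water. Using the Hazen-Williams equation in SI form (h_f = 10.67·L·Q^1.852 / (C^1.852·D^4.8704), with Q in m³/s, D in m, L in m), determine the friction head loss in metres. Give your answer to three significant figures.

h_f ≈ 12.7 m

h_f = 10.67·1970·0.138^1.852 / (133^1.852·0.336^4.8704) = 12.68 m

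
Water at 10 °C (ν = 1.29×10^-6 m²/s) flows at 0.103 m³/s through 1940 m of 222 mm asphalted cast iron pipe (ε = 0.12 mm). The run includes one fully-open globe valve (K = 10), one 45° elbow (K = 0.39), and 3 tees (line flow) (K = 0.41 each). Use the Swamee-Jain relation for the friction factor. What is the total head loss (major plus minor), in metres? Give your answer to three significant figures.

V = 4Q/(πD²) = 2.661 m/s; V²/2g = 0.3609 m
Re = 4.58×10^5, ε/D = 5.41×10^-4 → f = 0.01810 (Swamee-Jain)
Major: h_f = f(L/D)·V²/2g = 0.01810·8739·0.3609 = 57.09 m
Minor: ΣK = 11.6; h_m = ΣK·V²/2g = 4.194 m
Total H_L = 57.09 + 4.194 = 61.29 m

H_L ≈ 61.3 m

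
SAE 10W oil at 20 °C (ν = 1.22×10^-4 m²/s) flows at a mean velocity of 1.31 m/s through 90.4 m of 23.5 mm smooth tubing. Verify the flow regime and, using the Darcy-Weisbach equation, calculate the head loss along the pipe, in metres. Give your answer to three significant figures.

h_f ≈ 85.3 m

Re = VD/ν = 1.31·0.02350/1.22×10^-4 = 252 → laminar (Re < 2300)
f = 64/Re = 0.2536
h_f = f(L/D)V²/(2g) = 0.2536·(90.4/0.02350)·1.31²/(2·9.81) = 85.34 m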